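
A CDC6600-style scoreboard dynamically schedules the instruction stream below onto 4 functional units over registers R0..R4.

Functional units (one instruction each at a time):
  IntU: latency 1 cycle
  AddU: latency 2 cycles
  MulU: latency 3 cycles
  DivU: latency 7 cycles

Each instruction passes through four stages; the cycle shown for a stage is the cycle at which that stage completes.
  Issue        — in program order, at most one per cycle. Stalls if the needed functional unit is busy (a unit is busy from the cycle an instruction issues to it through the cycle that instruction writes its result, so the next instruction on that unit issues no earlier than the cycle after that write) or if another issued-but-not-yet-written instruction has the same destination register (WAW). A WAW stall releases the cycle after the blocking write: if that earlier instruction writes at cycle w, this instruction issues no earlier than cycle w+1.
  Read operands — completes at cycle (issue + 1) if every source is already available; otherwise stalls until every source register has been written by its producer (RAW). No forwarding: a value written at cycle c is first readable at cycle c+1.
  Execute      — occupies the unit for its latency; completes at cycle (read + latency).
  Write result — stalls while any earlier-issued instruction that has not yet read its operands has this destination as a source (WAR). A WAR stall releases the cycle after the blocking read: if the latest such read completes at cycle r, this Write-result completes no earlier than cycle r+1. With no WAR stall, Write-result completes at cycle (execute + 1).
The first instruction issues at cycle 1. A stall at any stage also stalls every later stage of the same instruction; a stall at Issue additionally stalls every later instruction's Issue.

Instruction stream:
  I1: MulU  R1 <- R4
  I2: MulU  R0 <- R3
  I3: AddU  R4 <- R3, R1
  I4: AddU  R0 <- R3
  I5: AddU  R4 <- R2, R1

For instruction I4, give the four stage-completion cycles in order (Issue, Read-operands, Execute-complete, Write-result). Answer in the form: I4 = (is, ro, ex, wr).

[1] I1 issues→MulU
[2] I1 reads
[5] I1 exec-done
[6] I1 writes R1
[7] I2 issues→MulU
[8] I2 reads · I3 issues→AddU
[9] I3 reads
[11] I2 exec-done · I3 exec-done
[12] I2 writes R0 · I3 writes R4
[13] I4 issues→AddU
[14] I4 reads
[16] I4 exec-done
[17] I4 writes R0
[18] I5 issues→AddU
[19] I5 reads
[21] I5 exec-done
[22] I5 writes R4

I4 = (13, 14, 16, 17)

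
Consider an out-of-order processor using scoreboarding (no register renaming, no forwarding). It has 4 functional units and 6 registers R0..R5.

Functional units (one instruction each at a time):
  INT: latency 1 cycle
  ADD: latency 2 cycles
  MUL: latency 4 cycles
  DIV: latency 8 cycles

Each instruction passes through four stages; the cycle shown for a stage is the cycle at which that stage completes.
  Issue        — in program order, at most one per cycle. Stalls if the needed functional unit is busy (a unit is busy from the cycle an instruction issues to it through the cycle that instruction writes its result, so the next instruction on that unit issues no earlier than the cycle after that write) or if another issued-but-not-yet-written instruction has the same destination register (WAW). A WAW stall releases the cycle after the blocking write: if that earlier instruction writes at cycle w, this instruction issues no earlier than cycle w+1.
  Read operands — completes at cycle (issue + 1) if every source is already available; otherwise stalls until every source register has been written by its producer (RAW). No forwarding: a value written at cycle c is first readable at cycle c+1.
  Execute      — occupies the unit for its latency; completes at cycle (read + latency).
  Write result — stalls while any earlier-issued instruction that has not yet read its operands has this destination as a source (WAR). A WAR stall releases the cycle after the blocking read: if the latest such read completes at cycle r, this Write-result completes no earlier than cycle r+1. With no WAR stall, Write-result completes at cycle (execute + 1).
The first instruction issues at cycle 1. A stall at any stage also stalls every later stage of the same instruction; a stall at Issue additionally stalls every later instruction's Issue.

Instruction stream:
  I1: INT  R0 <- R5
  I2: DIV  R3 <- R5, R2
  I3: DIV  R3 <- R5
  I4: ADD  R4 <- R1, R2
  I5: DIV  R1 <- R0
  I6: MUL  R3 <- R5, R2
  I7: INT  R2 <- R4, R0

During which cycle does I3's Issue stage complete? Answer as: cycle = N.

cycle = 13

  I1 | 1 | 2 | 3 | 4
  I2 | 2 | 3 | 11 | 12
  I3 | 13 | 14 | 22 | 23   struct: DIV busy until I2 writes@12
  I4 | 14 | 15 | 17 | 18
  I5 | 24 | 25 | 33 | 34   struct: DIV busy until I3 writes@23
  I6 | 25 | 26 | 30 | 31
  I7 | 26 | 27 | 28 | 29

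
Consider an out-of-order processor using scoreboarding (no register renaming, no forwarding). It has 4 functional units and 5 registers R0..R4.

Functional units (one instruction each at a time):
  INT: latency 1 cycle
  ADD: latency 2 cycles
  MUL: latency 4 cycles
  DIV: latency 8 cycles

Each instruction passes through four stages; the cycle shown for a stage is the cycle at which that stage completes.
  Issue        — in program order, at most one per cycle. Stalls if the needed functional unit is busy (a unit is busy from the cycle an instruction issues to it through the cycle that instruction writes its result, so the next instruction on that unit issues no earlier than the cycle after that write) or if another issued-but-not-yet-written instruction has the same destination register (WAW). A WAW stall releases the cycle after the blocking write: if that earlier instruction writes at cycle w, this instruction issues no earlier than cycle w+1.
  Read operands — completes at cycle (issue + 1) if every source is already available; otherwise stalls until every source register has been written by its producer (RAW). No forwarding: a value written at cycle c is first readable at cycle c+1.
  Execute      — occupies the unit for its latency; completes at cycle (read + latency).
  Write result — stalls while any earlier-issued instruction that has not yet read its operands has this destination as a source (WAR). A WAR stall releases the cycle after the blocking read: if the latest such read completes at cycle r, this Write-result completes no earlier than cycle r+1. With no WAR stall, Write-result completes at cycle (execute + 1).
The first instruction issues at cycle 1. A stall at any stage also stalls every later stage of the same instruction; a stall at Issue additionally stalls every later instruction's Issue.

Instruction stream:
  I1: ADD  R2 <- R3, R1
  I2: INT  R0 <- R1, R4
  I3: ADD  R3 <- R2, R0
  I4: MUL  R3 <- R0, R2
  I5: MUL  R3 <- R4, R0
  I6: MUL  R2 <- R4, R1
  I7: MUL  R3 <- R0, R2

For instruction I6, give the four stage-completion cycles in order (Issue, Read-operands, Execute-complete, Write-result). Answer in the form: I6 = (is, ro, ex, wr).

c1: I1 issues→ADD
c2: I1 reads, I2 issues→INT
c3: I2 reads
c4: I1 exec-done, I2 exec-done
c5: I1 writes R2, I2 writes R0
c6: I3 issues→ADD
c7: I3 reads
c9: I3 exec-done
c10: I3 writes R3
c11: I4 issues→MUL
c12: I4 reads
c16: I4 exec-done
c17: I4 writes R3
c18: I5 issues→MUL
c19: I5 reads
c23: I5 exec-done
c24: I5 writes R3
c25: I6 issues→MUL
c26: I6 reads
c30: I6 exec-done
c31: I6 writes R2
c32: I7 issues→MUL
c33: I7 reads
c37: I7 exec-done
c38: I7 writes R3

I6 = (25, 26, 30, 31)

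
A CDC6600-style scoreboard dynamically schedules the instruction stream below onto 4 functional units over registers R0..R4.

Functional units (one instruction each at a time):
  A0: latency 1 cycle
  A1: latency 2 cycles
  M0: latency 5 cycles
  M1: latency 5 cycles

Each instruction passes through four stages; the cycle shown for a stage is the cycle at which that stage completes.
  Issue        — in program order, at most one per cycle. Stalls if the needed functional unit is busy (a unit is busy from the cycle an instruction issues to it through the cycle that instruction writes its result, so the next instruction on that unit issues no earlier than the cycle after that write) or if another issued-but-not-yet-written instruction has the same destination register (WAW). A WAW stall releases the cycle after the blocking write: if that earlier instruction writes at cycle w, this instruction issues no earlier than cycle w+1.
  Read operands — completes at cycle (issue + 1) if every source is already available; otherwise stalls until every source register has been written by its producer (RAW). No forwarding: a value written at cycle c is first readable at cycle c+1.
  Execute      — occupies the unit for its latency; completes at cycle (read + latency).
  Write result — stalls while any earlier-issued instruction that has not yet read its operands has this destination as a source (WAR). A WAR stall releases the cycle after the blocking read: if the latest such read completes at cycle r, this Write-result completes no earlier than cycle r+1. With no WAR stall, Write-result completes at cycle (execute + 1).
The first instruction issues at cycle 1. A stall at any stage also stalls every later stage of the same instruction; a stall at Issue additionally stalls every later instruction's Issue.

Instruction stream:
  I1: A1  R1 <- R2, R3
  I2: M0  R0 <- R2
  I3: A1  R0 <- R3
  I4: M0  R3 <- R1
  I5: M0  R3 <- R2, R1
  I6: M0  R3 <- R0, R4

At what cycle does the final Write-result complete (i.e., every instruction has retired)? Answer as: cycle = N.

c1: I1 dispatched to A1
c2: I1 operands ready; I2 dispatched to M0
c3: I2 operands ready
c4: I1 complete
c5: R1←I1
c8: I2 complete
c9: R0←I2
c10: I3 dispatched to A1
c11: I3 operands ready; I4 dispatched to M0
c12: I4 operands ready
c13: I3 complete
c14: R0←I3
c17: I4 complete
c18: R3←I4
c19: I5 dispatched to M0
c20: I5 operands ready
c25: I5 complete
c26: R3←I5
c27: I6 dispatched to M0
c28: I6 operands ready
c33: I6 complete
c34: R3←I6

cycle = 34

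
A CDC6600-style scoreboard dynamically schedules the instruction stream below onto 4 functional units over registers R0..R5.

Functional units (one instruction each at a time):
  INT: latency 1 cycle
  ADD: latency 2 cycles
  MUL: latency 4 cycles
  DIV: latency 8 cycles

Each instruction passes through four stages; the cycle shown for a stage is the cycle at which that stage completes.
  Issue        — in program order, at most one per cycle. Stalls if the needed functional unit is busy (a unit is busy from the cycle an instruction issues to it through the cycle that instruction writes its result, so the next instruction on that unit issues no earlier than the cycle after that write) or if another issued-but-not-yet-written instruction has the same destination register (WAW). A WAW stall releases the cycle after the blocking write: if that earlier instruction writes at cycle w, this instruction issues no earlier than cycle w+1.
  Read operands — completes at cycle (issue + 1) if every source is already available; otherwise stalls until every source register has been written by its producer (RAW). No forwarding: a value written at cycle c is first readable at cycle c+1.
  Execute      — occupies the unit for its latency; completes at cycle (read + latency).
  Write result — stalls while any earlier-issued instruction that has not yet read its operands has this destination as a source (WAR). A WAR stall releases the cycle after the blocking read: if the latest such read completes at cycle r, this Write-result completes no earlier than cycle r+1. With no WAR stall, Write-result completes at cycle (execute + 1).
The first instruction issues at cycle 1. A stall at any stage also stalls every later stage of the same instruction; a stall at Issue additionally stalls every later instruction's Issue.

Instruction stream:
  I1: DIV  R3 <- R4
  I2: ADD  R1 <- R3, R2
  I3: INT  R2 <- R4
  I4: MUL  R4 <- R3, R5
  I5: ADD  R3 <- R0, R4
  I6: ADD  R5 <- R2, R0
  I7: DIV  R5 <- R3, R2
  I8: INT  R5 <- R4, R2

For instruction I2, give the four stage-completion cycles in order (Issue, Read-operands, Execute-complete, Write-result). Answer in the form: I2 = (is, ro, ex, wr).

1) issue 1, read 2, done 10, write 11
2) issue 2, read 12, done 14, write 15  <RAW R3: wait I1 write@11>
3) issue 3, read 4, done 5, write 13  <WAR R2: wait I2 read@12>
4) issue 4, read 12, done 16, write 17  <RAW R3: wait I1 write@11>
5) issue 16, read 18, done 20, write 21  <struct: ADD busy until I2 writes@15 / RAW R4: wait I4 write@17>
6) issue 22, read 23, done 25, write 26  <struct: ADD busy until I5 writes@21>
7) issue 27, read 28, done 36, write 37  <WAW R5: wait I6 write@26>
8) issue 38, read 39, done 40, write 41  <WAW R5: wait I7 write@37>

I2 = (2, 12, 14, 15)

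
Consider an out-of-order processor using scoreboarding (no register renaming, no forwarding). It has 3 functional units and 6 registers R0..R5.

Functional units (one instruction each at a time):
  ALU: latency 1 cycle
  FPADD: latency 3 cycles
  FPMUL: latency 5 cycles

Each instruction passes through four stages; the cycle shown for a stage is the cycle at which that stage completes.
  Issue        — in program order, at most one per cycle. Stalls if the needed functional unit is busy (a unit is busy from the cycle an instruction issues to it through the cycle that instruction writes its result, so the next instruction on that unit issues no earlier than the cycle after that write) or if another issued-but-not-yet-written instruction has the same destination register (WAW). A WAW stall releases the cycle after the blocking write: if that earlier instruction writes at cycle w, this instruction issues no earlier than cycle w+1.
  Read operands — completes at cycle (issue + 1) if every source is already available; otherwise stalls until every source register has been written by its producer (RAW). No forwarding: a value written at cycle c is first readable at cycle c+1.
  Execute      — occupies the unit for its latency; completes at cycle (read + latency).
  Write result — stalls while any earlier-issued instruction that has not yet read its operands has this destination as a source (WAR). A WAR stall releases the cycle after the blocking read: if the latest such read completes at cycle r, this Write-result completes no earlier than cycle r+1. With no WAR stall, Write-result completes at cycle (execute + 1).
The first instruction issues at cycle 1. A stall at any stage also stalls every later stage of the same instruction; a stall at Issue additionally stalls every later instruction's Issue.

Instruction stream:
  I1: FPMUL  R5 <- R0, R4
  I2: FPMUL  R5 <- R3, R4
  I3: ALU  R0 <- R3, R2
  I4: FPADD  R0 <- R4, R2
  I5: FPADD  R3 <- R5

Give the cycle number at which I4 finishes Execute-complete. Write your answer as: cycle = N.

t=1  I1 issues→FPMUL
t=2  I1 reads
t=7  I1 exec-done
t=8  I1 writes R5
t=9  I2 issues→FPMUL
t=10  I2 reads; I3 issues→ALU
t=11  I3 reads
t=12  I3 exec-done
t=13  I3 writes R0
t=14  I4 issues→FPADD
t=15  I2 exec-done; I4 reads
t=16  I2 writes R5
t=18  I4 exec-done
t=19  I4 writes R0
t=20  I5 issues→FPADD
t=21  I5 reads
t=24  I5 exec-done
t=25  I5 writes R3

cycle = 18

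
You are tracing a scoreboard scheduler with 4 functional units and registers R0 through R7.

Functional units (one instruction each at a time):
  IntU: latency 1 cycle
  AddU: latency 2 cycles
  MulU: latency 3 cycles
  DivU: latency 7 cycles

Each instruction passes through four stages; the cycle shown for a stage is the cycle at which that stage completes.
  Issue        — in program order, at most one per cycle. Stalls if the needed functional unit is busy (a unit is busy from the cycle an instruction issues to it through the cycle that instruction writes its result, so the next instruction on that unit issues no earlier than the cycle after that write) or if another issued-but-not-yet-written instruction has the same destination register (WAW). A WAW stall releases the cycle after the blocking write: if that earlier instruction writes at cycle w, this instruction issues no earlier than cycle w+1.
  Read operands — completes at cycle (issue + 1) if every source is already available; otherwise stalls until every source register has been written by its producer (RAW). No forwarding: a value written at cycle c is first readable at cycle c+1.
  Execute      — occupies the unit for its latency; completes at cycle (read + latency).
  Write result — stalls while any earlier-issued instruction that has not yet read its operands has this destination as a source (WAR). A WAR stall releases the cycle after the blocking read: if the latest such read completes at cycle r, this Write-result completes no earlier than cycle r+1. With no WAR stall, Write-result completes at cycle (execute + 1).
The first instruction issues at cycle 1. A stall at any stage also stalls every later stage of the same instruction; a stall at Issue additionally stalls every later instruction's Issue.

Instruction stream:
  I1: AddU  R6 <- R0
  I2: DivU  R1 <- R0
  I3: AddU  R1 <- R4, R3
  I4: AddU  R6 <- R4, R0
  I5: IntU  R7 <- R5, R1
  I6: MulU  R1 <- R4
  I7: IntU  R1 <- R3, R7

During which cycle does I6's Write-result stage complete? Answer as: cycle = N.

[I1] 1/2/4/5
[I2] 2/3/10/11
[I3] 12/13/15/16  (WAW R1: wait I2 write@11)
[I4] 17/18/20/21  (struct: AddU busy until I3 writes@16)
[I5] 18/19/20/21
[I6] 19/20/23/24
[I7] 25/26/27/28  (WAW R1: wait I6 write@24)

cycle = 24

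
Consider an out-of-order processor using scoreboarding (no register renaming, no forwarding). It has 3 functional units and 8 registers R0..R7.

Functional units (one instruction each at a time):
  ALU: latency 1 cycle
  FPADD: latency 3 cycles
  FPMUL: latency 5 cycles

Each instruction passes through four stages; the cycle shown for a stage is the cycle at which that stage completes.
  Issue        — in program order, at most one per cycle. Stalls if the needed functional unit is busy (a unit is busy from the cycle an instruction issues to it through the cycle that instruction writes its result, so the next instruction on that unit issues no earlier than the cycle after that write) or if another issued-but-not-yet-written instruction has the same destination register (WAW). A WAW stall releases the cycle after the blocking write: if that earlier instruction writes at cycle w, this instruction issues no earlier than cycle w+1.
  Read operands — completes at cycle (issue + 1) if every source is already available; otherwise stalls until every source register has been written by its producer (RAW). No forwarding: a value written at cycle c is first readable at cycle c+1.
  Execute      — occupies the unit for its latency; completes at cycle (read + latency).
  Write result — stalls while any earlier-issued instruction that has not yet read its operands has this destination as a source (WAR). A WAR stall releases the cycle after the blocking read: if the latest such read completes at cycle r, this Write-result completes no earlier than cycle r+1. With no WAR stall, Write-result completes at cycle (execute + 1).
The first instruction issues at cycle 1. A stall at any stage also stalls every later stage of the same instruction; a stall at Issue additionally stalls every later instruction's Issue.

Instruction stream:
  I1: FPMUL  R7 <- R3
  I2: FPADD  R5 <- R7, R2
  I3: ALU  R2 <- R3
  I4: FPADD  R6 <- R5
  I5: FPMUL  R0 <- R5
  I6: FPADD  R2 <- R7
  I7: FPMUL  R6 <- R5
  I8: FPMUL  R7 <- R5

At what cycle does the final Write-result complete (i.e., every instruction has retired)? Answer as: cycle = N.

1) issue 1, read 2, done 7, write 8
2) issue 2, read 9, done 12, write 13  <RAW R7: wait I1 write@8>
3) issue 3, read 4, done 5, write 10  <WAR R2: wait I2 read@9>
4) issue 14, read 15, done 18, write 19  <struct: FPADD busy until I2 writes@13>
5) issue 15, read 16, done 21, write 22
6) issue 20, read 21, done 24, write 25  <struct: FPADD busy until I4 writes@19>
7) issue 23, read 24, done 29, write 30  <struct: FPMUL busy until I5 writes@22>
8) issue 31, read 32, done 37, write 38  <struct: FPMUL busy until I7 writes@30>

cycle = 38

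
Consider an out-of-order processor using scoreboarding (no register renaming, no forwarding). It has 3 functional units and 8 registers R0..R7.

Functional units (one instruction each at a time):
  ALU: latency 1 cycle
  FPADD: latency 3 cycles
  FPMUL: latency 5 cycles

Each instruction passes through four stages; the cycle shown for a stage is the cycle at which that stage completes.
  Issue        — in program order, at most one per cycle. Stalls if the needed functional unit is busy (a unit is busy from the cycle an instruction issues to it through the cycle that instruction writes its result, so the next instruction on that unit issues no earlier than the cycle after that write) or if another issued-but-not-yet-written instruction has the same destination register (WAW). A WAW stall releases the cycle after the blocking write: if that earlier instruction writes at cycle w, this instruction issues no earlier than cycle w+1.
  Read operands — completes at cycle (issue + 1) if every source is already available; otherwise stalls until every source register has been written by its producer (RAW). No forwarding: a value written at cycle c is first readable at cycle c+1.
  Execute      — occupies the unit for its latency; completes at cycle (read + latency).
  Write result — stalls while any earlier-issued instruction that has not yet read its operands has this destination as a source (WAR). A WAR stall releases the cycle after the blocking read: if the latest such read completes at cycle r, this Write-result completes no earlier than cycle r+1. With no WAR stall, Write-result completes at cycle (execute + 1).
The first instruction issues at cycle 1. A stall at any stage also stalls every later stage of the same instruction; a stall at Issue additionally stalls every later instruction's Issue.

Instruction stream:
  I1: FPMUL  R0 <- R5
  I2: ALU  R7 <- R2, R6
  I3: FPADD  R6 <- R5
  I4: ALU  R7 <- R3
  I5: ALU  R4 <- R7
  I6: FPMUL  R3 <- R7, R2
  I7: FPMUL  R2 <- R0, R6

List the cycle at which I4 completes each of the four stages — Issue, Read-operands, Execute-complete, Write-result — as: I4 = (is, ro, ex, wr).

I1  is:1  ro:2  ex:7  wr:8
I2  is:2  ro:3  ex:4  wr:5
I3  is:3  ro:4  ex:7  wr:8
I4  is:6  ro:7  ex:8  wr:9  — struct: ALU busy until I2 writes@5
I5  is:10  ro:11  ex:12  wr:13  — struct: ALU busy until I4 writes@9
I6  is:11  ro:12  ex:17  wr:18
I7  is:19  ro:20  ex:25  wr:26  — struct: FPMUL busy until I6 writes@18

I4 = (6, 7, 8, 9)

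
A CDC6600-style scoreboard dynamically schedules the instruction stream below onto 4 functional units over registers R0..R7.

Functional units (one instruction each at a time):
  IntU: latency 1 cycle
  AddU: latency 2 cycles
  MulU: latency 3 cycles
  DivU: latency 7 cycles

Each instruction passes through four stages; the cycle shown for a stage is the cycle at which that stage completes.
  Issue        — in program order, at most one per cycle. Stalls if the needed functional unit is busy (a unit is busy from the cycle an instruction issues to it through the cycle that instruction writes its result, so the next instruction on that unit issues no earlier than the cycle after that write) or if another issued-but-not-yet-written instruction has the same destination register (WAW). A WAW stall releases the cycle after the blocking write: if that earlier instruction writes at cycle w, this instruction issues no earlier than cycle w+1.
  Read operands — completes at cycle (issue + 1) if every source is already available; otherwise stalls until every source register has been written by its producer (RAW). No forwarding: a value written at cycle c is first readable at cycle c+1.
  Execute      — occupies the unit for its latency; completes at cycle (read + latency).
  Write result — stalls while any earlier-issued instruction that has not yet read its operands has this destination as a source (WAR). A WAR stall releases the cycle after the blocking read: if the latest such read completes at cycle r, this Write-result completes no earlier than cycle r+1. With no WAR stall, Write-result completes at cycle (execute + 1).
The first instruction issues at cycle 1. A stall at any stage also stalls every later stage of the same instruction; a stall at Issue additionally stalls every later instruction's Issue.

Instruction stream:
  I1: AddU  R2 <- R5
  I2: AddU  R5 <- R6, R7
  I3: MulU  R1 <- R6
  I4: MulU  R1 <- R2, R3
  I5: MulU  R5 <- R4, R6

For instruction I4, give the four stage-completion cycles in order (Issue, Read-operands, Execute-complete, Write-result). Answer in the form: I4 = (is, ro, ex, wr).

t=1  I1 issues→AddU
t=2  I1 reads
t=4  I1 exec-done
t=5  I1 writes R2
t=6  I2 issues→AddU
t=7  I2 reads, I3 issues→MulU
t=8  I3 reads
t=9  I2 exec-done
t=10  I2 writes R5
t=11  I3 exec-done
t=12  I3 writes R1
t=13  I4 issues→MulU
t=14  I4 reads
t=17  I4 exec-done
t=18  I4 writes R1
t=19  I5 issues→MulU
t=20  I5 reads
t=23  I5 exec-done
t=24  I5 writes R5

I4 = (13, 14, 17, 18)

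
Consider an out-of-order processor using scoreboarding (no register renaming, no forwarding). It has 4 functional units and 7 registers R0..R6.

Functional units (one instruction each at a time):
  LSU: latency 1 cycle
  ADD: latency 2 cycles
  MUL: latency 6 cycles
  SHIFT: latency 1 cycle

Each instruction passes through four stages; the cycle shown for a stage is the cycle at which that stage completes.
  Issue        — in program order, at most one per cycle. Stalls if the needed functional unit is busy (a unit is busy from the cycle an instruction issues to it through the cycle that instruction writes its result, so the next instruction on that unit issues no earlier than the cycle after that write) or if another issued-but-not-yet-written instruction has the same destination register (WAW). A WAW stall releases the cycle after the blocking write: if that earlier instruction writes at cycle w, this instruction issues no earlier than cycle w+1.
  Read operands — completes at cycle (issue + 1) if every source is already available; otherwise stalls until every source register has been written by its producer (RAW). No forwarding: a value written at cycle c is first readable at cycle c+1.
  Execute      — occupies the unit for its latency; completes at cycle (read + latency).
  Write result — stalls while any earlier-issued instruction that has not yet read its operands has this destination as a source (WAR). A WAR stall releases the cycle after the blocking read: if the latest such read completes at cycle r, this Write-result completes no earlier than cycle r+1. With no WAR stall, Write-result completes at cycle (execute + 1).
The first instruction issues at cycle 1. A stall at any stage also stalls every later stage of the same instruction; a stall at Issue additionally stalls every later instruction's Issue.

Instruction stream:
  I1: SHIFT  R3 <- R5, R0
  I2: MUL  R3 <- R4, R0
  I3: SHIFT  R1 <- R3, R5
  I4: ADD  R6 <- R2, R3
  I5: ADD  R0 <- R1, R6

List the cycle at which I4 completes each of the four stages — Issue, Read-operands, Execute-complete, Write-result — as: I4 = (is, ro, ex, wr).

I4 = (7, 14, 16, 17)

cycle 1: I1→SHIFT
cycle 2: I1 RO
cycle 3: I1 EX
cycle 4: I1 WR R3
cycle 5: I2→MUL
cycle 6: I2 RO | I3→SHIFT
cycle 7: I4→ADD
cycle 12: I2 EX
cycle 13: I2 WR R3
cycle 14: I3 RO | I4 RO
cycle 15: I3 EX
cycle 16: I3 WR R1 | I4 EX
cycle 17: I4 WR R6
cycle 18: I5→ADD
cycle 19: I5 RO
cycle 21: I5 EX
cycle 22: I5 WR R0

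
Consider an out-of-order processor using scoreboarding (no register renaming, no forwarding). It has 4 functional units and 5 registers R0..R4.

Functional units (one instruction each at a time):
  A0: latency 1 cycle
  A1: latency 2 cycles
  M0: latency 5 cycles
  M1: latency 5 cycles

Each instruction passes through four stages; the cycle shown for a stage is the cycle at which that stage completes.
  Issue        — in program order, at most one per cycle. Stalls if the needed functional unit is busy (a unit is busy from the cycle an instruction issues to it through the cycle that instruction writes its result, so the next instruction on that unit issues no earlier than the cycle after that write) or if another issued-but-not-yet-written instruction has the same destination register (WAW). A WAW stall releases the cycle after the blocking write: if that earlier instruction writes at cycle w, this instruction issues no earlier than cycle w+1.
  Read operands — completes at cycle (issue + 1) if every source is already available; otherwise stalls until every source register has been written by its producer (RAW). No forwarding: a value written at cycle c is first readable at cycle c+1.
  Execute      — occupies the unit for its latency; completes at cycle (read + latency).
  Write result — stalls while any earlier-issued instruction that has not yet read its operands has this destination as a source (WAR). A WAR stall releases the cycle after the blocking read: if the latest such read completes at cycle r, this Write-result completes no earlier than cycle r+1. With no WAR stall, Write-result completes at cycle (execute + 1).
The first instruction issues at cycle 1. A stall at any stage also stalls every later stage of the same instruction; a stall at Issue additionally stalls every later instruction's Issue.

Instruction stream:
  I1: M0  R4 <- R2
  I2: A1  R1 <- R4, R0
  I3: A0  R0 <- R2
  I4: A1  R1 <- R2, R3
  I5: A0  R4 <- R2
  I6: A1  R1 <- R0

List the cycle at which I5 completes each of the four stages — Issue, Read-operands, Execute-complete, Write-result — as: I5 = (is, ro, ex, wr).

t=1  I1 issues→M0
t=2  I1 reads | I2 issues→A1
t=3  I3 issues→A0
t=4  I3 reads
t=5  I3 exec-done
t=7  I1 exec-done
t=8  I1 writes R4
t=9  I2 reads
t=10  I3 writes R0
t=11  I2 exec-done
t=12  I2 writes R1
t=13  I4 issues→A1
t=14  I4 reads | I5 issues→A0
t=15  I5 reads
t=16  I4 exec-done | I5 exec-done
t=17  I4 writes R1 | I5 writes R4
t=18  I6 issues→A1
t=19  I6 reads
t=21  I6 exec-done
t=22  I6 writes R1

I5 = (14, 15, 16, 17)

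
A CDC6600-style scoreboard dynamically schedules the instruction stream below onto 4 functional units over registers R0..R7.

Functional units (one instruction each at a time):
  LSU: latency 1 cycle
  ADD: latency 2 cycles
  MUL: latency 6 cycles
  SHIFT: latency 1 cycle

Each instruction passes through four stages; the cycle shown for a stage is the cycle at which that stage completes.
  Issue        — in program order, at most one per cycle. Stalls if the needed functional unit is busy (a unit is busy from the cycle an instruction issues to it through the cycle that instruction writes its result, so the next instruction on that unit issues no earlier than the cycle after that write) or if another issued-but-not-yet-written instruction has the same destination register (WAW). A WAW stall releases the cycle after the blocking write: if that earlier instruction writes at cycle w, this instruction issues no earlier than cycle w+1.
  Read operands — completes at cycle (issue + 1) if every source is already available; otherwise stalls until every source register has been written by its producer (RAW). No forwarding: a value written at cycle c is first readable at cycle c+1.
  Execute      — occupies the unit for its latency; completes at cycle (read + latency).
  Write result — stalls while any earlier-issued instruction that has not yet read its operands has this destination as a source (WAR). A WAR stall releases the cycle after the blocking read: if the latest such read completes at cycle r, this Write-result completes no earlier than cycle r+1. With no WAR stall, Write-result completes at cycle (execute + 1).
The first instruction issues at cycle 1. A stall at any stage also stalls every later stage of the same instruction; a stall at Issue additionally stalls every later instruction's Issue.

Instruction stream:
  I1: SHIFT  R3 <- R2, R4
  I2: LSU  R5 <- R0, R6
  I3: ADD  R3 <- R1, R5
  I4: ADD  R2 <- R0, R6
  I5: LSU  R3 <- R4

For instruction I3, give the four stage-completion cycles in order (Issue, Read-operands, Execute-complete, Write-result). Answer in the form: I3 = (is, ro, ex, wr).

t=1  I1 issues→SHIFT
t=2  I1 reads · I2 issues→LSU
t=3  I1 exec-done · I2 reads
t=4  I1 writes R3 · I2 exec-done
t=5  I2 writes R5 · I3 issues→ADD
t=6  I3 reads
t=8  I3 exec-done
t=9  I3 writes R3
t=10  I4 issues→ADD
t=11  I4 reads · I5 issues→LSU
t=12  I5 reads
t=13  I4 exec-done · I5 exec-done
t=14  I4 writes R2 · I5 writes R3

I3 = (5, 6, 8, 9)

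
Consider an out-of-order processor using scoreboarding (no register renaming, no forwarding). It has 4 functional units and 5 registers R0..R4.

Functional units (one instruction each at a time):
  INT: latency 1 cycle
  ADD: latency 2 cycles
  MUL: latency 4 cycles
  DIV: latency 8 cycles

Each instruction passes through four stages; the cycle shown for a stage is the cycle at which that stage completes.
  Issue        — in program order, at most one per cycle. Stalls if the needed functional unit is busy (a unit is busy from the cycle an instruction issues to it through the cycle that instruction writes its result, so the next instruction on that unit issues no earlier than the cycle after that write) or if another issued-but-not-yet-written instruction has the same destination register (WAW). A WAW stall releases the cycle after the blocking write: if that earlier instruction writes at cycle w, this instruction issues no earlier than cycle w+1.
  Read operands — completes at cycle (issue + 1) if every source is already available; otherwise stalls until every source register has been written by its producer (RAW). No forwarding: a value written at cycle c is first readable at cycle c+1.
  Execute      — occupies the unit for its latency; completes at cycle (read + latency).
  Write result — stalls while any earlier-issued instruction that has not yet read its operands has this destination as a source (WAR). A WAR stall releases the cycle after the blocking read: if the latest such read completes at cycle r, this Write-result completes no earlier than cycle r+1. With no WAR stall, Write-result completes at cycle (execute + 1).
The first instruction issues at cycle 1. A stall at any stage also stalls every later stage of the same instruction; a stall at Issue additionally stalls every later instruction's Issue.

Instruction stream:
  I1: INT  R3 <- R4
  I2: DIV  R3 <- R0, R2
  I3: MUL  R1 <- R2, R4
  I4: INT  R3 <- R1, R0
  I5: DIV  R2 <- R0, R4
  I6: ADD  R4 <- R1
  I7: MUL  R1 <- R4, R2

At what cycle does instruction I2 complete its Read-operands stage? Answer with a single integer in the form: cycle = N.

cycle = 6

t=1  I1 issues→INT
t=2  I1 reads
t=3  I1 exec-done
t=4  I1 writes R3
t=5  I2 issues→DIV
t=6  I2 reads · I3 issues→MUL
t=7  I3 reads
t=11  I3 exec-done
t=12  I3 writes R1
t=14  I2 exec-done
t=15  I2 writes R3
t=16  I4 issues→INT
t=17  I4 reads · I5 issues→DIV
t=18  I4 exec-done · I5 reads · I6 issues→ADD
t=19  I4 writes R3 · I6 reads · I7 issues→MUL
t=21  I6 exec-done
t=22  I6 writes R4
t=26  I5 exec-done
t=27  I5 writes R2
t=28  I7 reads
t=32  I7 exec-done
t=33  I7 writes R1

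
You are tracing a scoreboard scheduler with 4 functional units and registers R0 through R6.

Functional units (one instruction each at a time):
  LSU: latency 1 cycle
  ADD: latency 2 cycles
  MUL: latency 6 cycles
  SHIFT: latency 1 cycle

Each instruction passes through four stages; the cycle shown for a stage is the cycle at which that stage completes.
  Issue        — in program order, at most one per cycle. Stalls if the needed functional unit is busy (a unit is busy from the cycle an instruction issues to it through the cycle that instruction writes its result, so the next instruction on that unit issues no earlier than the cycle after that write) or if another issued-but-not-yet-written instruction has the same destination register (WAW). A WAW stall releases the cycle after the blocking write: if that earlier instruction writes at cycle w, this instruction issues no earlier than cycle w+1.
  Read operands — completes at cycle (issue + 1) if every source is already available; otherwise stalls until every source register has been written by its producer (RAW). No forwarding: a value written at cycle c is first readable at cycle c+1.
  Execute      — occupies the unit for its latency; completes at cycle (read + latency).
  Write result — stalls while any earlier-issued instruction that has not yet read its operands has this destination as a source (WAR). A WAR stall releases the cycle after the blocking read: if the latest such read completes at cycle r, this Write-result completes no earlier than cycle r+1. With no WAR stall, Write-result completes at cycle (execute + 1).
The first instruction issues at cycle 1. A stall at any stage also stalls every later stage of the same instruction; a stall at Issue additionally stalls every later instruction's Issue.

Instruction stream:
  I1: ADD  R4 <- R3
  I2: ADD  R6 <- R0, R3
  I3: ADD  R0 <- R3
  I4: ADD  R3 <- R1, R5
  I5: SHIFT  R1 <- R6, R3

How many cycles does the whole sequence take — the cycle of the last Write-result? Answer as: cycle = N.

t=1  I1 dispatched to ADD
t=2  I1 operands ready
t=4  I1 complete
t=5  R4←I1
t=6  I2 dispatched to ADD
t=7  I2 operands ready
t=9  I2 complete
t=10  R6←I2
t=11  I3 dispatched to ADD
t=12  I3 operands ready
t=14  I3 complete
t=15  R0←I3
t=16  I4 dispatched to ADD
t=17  I4 operands ready | I5 dispatched to SHIFT
t=19  I4 complete
t=20  R3←I4
t=21  I5 operands ready
t=22  I5 complete
t=23  R1←I5

cycle = 23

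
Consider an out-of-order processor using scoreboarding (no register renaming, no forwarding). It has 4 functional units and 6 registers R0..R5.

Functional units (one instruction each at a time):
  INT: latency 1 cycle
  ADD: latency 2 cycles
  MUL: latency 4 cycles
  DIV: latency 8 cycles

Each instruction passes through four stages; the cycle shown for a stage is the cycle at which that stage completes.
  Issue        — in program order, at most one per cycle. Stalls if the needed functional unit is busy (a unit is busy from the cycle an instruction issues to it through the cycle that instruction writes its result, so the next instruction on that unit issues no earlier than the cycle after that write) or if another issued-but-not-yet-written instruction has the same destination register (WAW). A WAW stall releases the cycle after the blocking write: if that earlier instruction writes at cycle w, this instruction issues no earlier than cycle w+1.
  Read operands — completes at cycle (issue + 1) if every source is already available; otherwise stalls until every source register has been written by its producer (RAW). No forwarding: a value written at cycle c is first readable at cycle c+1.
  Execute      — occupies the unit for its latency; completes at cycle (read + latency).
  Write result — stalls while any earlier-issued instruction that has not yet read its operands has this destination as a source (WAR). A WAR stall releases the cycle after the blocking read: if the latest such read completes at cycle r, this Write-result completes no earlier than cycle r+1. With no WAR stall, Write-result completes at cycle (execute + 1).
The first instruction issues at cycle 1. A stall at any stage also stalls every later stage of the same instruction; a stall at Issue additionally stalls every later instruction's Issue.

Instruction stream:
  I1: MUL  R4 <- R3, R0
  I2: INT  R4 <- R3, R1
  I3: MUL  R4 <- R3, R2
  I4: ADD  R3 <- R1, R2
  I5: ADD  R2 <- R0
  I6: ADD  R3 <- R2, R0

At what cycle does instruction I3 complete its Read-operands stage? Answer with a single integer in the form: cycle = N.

1) issue 1, read 2, done 6, write 7
2) issue 8, read 9, done 10, write 11  <WAW R4: wait I1 write@7>
3) issue 12, read 13, done 17, write 18  <WAW R4: wait I2 write@11>
4) issue 13, read 14, done 16, write 17
5) issue 18, read 19, done 21, write 22  <struct: ADD busy until I4 writes@17>
6) issue 23, read 24, done 26, write 27  <struct: ADD busy until I5 writes@22>

cycle = 13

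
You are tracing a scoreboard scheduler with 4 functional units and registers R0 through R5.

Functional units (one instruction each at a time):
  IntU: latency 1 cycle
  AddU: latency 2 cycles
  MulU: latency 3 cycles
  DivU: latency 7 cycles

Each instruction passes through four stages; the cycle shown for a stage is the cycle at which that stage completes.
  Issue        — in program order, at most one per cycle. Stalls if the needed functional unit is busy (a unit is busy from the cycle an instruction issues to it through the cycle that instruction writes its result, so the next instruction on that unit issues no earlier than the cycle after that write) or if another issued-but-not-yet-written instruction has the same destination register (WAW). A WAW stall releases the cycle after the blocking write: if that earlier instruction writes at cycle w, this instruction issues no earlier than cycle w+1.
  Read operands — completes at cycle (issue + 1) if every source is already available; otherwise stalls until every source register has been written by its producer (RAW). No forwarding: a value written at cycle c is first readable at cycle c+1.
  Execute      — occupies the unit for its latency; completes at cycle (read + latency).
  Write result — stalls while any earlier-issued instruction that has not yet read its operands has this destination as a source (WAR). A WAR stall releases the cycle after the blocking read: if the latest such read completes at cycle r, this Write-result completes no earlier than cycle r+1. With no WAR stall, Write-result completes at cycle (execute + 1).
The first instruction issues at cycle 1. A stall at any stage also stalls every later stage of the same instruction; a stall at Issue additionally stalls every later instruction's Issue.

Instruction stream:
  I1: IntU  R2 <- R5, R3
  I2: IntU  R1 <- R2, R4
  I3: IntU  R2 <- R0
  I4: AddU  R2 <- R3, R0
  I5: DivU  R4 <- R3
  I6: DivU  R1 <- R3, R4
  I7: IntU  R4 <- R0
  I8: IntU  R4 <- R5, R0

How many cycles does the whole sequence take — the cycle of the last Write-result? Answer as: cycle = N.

cycle = 33

1) issue 1, read 2, done 3, write 4
2) issue 5, read 6, done 7, write 8  <struct: IntU busy until I1 writes@4>
3) issue 9, read 10, done 11, write 12  <struct: IntU busy until I2 writes@8>
4) issue 13, read 14, done 16, write 17  <WAW R2: wait I3 write@12>
5) issue 14, read 15, done 22, write 23
6) issue 24, read 25, done 32, write 33  <struct: DivU busy until I5 writes@23>
7) issue 25, read 26, done 27, write 28
8) issue 29, read 30, done 31, write 32  <struct: IntU busy until I7 writes@28>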